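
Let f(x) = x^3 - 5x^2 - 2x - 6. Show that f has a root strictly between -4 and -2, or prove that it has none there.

f(-4) = -142 and f(-2) = -30, both negative, so a sign-change argument is unavailable; we show f keeps this sign on the whole interval.
Shift to the endpoint -2: with x = -2 − u (0 < u < 2), one computes f(-2 − u) = -u^3 - 11u^2 - 30u - 30.
The nonzero coefficients here are all negative, so for u > 0 every term is negative (or zero), and the constant term -30 is strictly negative.
Therefore f(x) < 0 throughout (-4, -2), and f has no zero there.

No.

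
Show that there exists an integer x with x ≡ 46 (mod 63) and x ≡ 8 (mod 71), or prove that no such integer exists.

x = 3700

Since 63 and 71 share no common factor, CRT says the pair of congruences has a solution (unique mod 4473).
Write x = 46 + 63t and require 46 + 63t ≡ 8 (mod 71), i.e. 63t ≡ 33 (mod 71).
Since 63·62 = 3906 = 55·71 + 1, the inverse of 63 mod 71 is 62.
Multiplying by 62: t ≡ 62·33 = 2046 ≡ 58 (mod 71).
With t = 58: x = 46 + 63·58 = 3700.
Check: 3700 mod 63 = 46, 3700 mod 71 = 8. ✓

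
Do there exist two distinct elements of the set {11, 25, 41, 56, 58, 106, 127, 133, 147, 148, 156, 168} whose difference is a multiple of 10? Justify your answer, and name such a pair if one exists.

The pair (11, 41) works.

Reduce each element mod 10: 11↦1, 25↦5, 41↦1, 56↦6, 58↦8, 106↦6, 127↦7, 133↦3, 147↦7, 148↦8, 156↦6, 168↦8. The residue 1 repeats (at 11 and 41), and 41 − 11 = 30 = 3·10.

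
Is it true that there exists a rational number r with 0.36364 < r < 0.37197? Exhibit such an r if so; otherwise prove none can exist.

r = 7/19

Look for a denominator N such that an integer falls strictly between N·0.36364 and N·0.37197. N = 19 works: 19·0.36364 = 6.90916 < 7 < 7.06743 = 19·0.37197.
Dividing back, 0.36364 < 7/19 < 0.37197, and 7/19 is rational.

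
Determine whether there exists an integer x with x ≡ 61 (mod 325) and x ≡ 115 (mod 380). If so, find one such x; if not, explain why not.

No such integer exists.

gcd(325, 380) = 5. If x ≡ 61 (mod 325) and x ≡ 115 (mod 380), then x ≡ 61 (mod 5) and x ≡ 115 (mod 5).
However 61 ≡ 1 and 115 ≡ 0 (mod 5), and 1 ≠ 0.
So no integer satisfies both congruences.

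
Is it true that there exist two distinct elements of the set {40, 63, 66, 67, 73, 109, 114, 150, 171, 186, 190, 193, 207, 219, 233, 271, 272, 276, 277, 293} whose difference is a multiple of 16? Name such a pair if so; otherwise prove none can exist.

Both 63 and 207 leave remainder 15 on division by 16; their difference 144 = 9·16 is a multiple of 16.

Yes: 63 and 207.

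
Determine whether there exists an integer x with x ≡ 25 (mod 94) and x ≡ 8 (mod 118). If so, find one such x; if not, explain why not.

No, no such integer exists.

Both moduli are multiples of 2 = gcd(94, 118), so any solution would satisfy x ≡ 25 and x ≡ 8 modulo 2 simultaneously.
These are incompatible: 25 − 8 = 17 is not divisible by 2.
Therefore no such x exists.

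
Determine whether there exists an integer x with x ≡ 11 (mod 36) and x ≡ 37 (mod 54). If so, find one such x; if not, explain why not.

gcd(36, 54) = 18. If x ≡ 11 (mod 36) and x ≡ 37 (mod 54), then x ≡ 11 (mod 18) and x ≡ 37 (mod 18).
But 11 mod 18 = 11 while 37 mod 18 = 1, a contradiction.
Hence the system has no solution.

There is no such integer.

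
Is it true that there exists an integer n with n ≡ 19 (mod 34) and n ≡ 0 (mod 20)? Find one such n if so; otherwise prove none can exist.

Both moduli are multiples of 2 = gcd(34, 20), so any solution would satisfy n ≡ 19 and n ≡ 0 modulo 2 simultaneously.
However 19 ≡ 1 and 0 ≡ 0 (mod 2), and 1 ≠ 0.
Hence the system has no solution.

No such integer exists.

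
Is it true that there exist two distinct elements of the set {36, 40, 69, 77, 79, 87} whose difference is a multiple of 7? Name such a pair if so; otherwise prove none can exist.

There is no such pair.

Reduce each element modulo 7: 36↦1, 40↦5, 69↦6, 77↦0, 79↦2, 87↦3.
No residue repeats among the 6 elements, so no pair has difference ≡ 0 (mod 7).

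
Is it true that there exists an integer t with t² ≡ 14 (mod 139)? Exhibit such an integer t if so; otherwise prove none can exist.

Apply Euler's criterion with the prime 139: 14 is a quadratic residue iff 14^69 ≡ 1 (mod 139), and a non-residue iff it is ≡ −1.
Squaring successively (mod 139): 14^2 = 196 ≡ 57; 14^4 ≡ 57² = 3249 ≡ 52; 14^8 ≡ 52² = 2704 ≡ 63; 14^16 ≡ 63² = 3969 ≡ 77; 14^32 ≡ 77² = 5929 ≡ 91; 14^64 ≡ 91² = 8281 ≡ 80.
Since 69 = 64 + 4 + 1, 14^69 ≡ 80 · 52 · 14; multiplying out mod 139: 80·52 = 4160 ≡ 129, then 129·14 = 1806 ≡ 138. Thus 14^69 ≡ 138 ≡ −1 (mod 139).
The value −1 means 14 is a non-residue modulo 139, so t² ≡ 14 (mod 139) is impossible.

No such integer exists.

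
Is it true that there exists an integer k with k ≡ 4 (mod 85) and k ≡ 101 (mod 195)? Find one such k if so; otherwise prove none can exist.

gcd(85, 195) = 5. If k ≡ 4 (mod 85) and k ≡ 101 (mod 195), then k ≡ 4 (mod 5) and k ≡ 101 (mod 5).
However 4 ≡ 4 and 101 ≡ 1 (mod 5), and 4 ≠ 1.
Therefore no such k exists.

There is no such integer.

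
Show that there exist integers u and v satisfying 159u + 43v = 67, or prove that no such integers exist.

Since gcd(159, 43) = 1, every integer is an integer combination of 159 and 43.
Euclidean algorithm: 159 = 3·43 + 30, 43 = 1·30 + 13, 30 = 2·13 + 4, 13 = 3·4 + 1, 4 = 4·1 + 0.
Back-substituting, 1 = 13 − 3·4 = 13 − 3·(30 − 2·13) = −3·30 + 7·13 = −3·30 + 7·(43 − 1·30) = 7·43 − 10·30 = 7·43 − 10·(159 − 3·43) = −10·159 + 37·43; that is, 159·(-10) + 43·37 = 1.
Times 67: 159·(-670) + 43·2479 = 67, so (-670, 2479) solves it.
The general solution is u = -670 + 43k, v = 2479 − 159k; taking k = 16 gives the smaller pair u = 18, v = -65.
Check: 159·18 + 43·(-65) = 2862 − 2795 = 67. ✓

u = 18, v = -65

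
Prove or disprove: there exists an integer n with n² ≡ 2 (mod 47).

n = 7 works: 7² = 49, and 49 − 2 = 47 = 1·47.

n = 7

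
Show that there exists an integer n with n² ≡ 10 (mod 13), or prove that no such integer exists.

Take n = 6. Then 6² = 36 = 2·13 + 10, so 6² ≡ 10 (mod 13).

n = 6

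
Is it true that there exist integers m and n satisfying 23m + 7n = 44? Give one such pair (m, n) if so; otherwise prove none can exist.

m = 1, n = 3

Since gcd(23, 7) = 1, every integer is an integer combination of 23 and 7.
Dividing repeatedly: 23 = 3·7 + 2, 7 = 3·2 + 1, 2 = 2·1 + 0.
Back-substituting, 1 = 7 − 3·2 = 7 − 3·(23 − 3·7) = −3·23 + 10·7; that is, 23·(-3) + 7·10 = 1.
Scaling by 44 gives the particular solution (m, n) = (-132, 440).
Adding 19·7 to m and subtracting 19·23 from n gives the tidier solution (1, 3).
Indeed 23·1 + 7·3 = 23 + 21 = 44.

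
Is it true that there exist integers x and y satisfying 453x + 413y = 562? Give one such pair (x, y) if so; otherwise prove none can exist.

Since gcd(453, 413) = 1, every integer is an integer combination of 453 and 413.
Euclidean algorithm: 453 = 1·413 + 40, 413 = 10·40 + 13, 40 = 3·13 + 1, 13 = 13·1 + 0.
Back-substituting, 1 = 40 − 3·13 = 40 − 3·(413 − 10·40) = −3·413 + 31·40 = −3·413 + 31·(453 − 1·413) = 31·453 − 34·413; that is, 453·31 + 413·(-34) = 1.
Scaling by 562 gives the particular solution (x, y) = (17422, -19108).
The general solution is x = 17422 + 413k, y = -19108 − 453k; taking k = -42 gives the smaller pair x = 76, y = -82.
Check: 453·76 + 413·(-82) = 34428 − 33866 = 562. ✓

x = 76, y = -82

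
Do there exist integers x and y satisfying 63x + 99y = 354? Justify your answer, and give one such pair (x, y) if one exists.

There are no such integers.

gcd(63, 99) = 9, so every integer of the form 63x + 99y is a multiple of 9.
But 354 = 9·39 + 3, so 9 ∤ 354.
Therefore 63x + 99y = 354 has no solution in integers.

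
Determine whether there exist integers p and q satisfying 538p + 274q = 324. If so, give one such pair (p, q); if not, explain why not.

Since gcd(538, 274) = 2 and 324 = 2·162, Bézout's identity guarantees a solution.
Dividing through by 2 reduces the equation to 269p + 137q = 162.
Dividing repeatedly: 269 = 1·137 + 132, 137 = 1·132 + 5, 132 = 26·5 + 2, 5 = 2·2 + 1, 2 = 2·1 + 0.
Working back up the chain: 1 = 5 − 2·2 = 5 − 2·(132 − 26·5) = −2·132 + 53·5 = −2·132 + 53·(137 − 1·132) = 53·137 − 55·132 = 53·137 − 55·(269 − 1·137) = −55·269 + 108·137. So 269·(-55) + 137·108 = 1.
Scaling by 162 gives the particular solution (p, q) = (-8910, 17496).
The general solution is p = -8910 + 137k, q = 17496 − 269k; taking k = 66 gives the smaller pair p = 132, q = -258.
Check: 538·132 + 274·(-258) = 71016 − 70692 = 324. ✓

p = 132, q = -258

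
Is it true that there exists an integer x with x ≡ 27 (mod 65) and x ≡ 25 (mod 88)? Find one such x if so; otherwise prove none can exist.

The moduli 65 and 88 are coprime, so by the Chinese Remainder Theorem a unique solution modulo 5720 exists.
Any solution of the first congruence is x = 27 + 65t; substituting into the second, 65t ≡ 25 − 27 ≡ 86 (mod 88).
To invert 65 modulo 88: 88 = 1·65 + 23, 65 = 2·23 + 19, 23 = 1·19 + 4, 19 = 4·4 + 3, 4 = 1·3 + 1, 3 = 3·1 + 0, and unwinding, 1 = 4 − 1·3 = 4 − (19 − 4·4) = −19 + 5·4 = −19 + 5·(23 − 1·19) = 5·23 − 6·19 = 5·23 − 6·(65 − 2·23) = −6·65 + 17·23 = −6·65 + 17·(88 − 1·65) = 17·88 − 23·65. Thus 65⁻¹ ≡ -23 ≡ 65 (mod 88).
Therefore t ≡ 65·86 = 5590 ≡ 46 (mod 88).
Taking t = 46 gives x = 27 + 65·46 = 3017.
Indeed 3017 ≡ 27 (mod 65) and 3017 ≡ 25 (mod 88).

x = 3017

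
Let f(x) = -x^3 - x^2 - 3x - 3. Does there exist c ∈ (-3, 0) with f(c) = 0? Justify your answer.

f(-3) = 24 and f(0) = -3, which have opposite signs.
f is continuous everywhere (it is a polynomial), in particular on [-3, 0].
The Intermediate Value Theorem then guarantees some c ∈ (-3, 0) with f(c) = 0.

Such a root exists.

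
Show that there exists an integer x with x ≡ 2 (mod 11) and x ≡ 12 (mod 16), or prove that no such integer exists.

gcd(11, 16) = 1, so the Chinese Remainder Theorem guarantees exactly one residue class mod 176 satisfying both.
Write x = 2 + 11t and require 2 + 11t ≡ 12 (mod 16), i.e. 11t ≡ 10 (mod 16).
Since 11·3 = 33 = 2·16 + 1, the inverse of 11 mod 16 is 3.
Therefore t ≡ 3·10 = 30 ≡ 14 (mod 16).
With t = 14: x = 2 + 11·14 = 156.
Verify: 156 = 14·11 + 2 and 156 = 9·16 + 12. ✓

x = 156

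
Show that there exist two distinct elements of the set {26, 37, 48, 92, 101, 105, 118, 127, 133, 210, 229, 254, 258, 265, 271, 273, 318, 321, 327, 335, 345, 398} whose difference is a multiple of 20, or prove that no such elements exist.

101 mod 20 = 1 and 321 mod 20 = 1, so 321 − 101 = 220 = 11·20.

Yes: 101 and 321.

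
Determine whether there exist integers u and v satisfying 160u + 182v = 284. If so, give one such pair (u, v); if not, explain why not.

gcd(160, 182) = 2, and 2 divides 284, so integer solutions exist.
Dividing through by 2 reduces the equation to 80u + 91v = 142.
Run the Euclidean algorithm on 91 and 80: 91 = 1·80 + 11, 80 = 7·11 + 3, 11 = 3·3 + 2, 3 = 1·2 + 1, 2 = 2·1 + 0.
Unwinding: 1 = 3 − 1·2 = 3 − (11 − 3·3) = −11 + 4·3 = −11 + 4·(80 − 7·11) = 4·80 − 29·11 = 4·80 − 29·(91 − 1·80) = −29·91 + 33·80, i.e. 80·33 + 91·(-29) = 1.
Times 142: 80·4686 + 91·(-4118) = 142, so (4686, -4118) solves it.
The general solution is u = 4686 + 91k, v = -4118 − 80k; taking k = -51 gives the smaller pair u = 45, v = -38.
Check: 160·45 + 182·(-38) = 7200 − 6916 = 284. ✓

u = 45, v = -38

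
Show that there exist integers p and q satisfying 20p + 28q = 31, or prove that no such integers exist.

No such integers exist.

gcd(20, 28) = 4, so every integer of the form 20p + 28q is a multiple of 4.
But 31 = 4·7 + 3, so 4 ∤ 31.
Therefore 20p + 28q = 31 has no solution in integers.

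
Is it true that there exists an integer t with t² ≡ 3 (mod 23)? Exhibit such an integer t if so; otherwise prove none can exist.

t = 16

Take t = 16. Then 16² = 256 = 11·23 + 3, so 16² ≡ 3 (mod 23).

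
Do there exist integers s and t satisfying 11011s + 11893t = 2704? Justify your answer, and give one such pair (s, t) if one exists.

Both 11011 and 11893 are divisible by gcd(11011, 11893) = 7, hence so is any combination 11011s + 11893t.
But 2704 = 7·386 + 2, so 7 ∤ 2704.
So the equation is unsolvable over ℤ.

No, no such integers exist.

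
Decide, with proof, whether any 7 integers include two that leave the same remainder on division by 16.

No; for instance {31, 32, 33, 34, 35, 36, 37} is a counterexample.

Consider the 7 integers 31, 32, …, 37. They lie in distinct residue classes modulo 16, since 7 ≤ 16.
Hence this collection has no pair with equal remainders mod 16, disproving the claim.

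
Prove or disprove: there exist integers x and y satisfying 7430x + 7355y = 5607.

gcd(7430, 7355) = 5, so every integer of the form 7430x + 7355y is a multiple of 5.
But 5607 is not a multiple of 5 (it leaves remainder 2).
Therefore 7430x + 7355y = 5607 has no solution in integers.

No such integers exist.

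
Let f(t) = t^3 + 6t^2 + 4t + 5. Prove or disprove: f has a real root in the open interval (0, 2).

No.

f(0) = 5 and f(2) = 45, both positive, so a sign-change argument is unavailable; we show f keeps this sign on the whole interval.
The nonzero coefficients of f are all positive, so for t > 0 every term of f(t) is positive (the constant term 5 strictly so).
So f is strictly positive on (0, 2); no root exists in the interval.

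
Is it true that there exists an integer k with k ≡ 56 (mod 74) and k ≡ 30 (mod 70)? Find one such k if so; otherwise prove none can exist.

The moduli are not coprime: gcd(74, 70) = 2. Compatibility requires 2 ∣ (30 − 56) = -26, which holds, so solutions exist.
Write k = 56 + 74t. Then 74t ≡ 30 − 56 ≡ 44 (mod 70); dividing through by 2 gives 37t ≡ 22 (mod 35).
37 ≡ 2 (mod 35), so this reads 2t ≡ 22 (mod 35). To invert 2 modulo 35: 35 = 17·2 + 1, 2 = 2·1 + 0, and unwinding, 1 = 35 − 17·2. Thus 2⁻¹ ≡ -17 ≡ 18 (mod 35).
Therefore t ≡ 18·22 = 396 ≡ 11 (mod 35).
Then k = 56 + 74·11 = 870.
Indeed 870 ≡ 56 (mod 74) and 870 ≡ 30 (mod 70).

k = 870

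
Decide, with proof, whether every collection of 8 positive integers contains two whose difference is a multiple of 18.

Consider the 8 integers 89, 90, …, 96. They lie in distinct residue classes modulo 18, since 8 ≤ 18.
Any two of them differ by at most 7 < 18 and by at least 1, so no difference is a multiple of 18.

No; for instance {89, 90, 91, 92, 93, 94, 95, 96} is a counterexample.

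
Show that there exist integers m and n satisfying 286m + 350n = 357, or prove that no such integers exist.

Both 286 and 350 are divisible by gcd(286, 350) = 2, hence so is any combination 286m + 350n.
However 357 leaves remainder 1 on division by 2.
Hence no integers m, n satisfy the equation.

There are no such integers.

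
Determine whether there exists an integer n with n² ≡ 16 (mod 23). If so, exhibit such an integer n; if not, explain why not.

Take n = 4. Then 4² = 16, and since 0 ≤ 16 < 23 this is already reduced: 4² ≡ 16 (mod 23).

n = 4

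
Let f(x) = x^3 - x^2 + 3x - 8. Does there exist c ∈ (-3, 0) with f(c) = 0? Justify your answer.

f(-3) = -53 and f(0) = -8, both negative.
The derivative f'(x) = 3x^2 - 2x + 3 is a quadratic with discriminant (-2)² − 4·3·3 = -32 < 0; it never vanishes, so it is always positive (sign of the leading coefficient).
So f is strictly increasing; between -3 and 0 its values lie between f(-3) = -53 and f(0) = -8, all negative. Therefore f has no root in (-3, 0).

f has no root in that interval.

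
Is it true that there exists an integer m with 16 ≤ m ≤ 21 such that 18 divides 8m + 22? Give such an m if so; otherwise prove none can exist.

At m = 16, 8·16 + 22 = 150 ≡ 6 (mod 18), and each step in m adds 8, giving residues 6, 14, 4, 12, 2, 10 for m = 16, 17, …, 21.
The residue 0 does not occur, so no m in [16, 21] makes 8m + 22 a multiple of 18.

There is no such integer m in that range.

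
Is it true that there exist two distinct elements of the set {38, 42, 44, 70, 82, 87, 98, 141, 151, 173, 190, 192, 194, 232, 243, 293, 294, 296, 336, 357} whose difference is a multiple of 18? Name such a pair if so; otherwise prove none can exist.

42 and 294 are such a pair.

42 mod 18 = 6 and 294 mod 18 = 6, so 294 − 42 = 252 = 14·18.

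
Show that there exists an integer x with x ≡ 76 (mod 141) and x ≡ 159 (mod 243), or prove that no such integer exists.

Both moduli are multiples of 3 = gcd(141, 243), so any solution would satisfy x ≡ 76 and x ≡ 159 modulo 3 simultaneously.
These are incompatible: 76 − 159 = -83 is not divisible by 3.
Therefore no such x exists.

No, no such integer exists.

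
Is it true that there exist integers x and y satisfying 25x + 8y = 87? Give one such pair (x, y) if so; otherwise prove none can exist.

25 and 8 are coprime, so 25x + 8y ranges over all of ℤ.
Dividing repeatedly: 25 = 3·8 + 1, 8 = 8·1 + 0.
Working back up the chain: 1 = 25 − 3·8. So 25·1 + 8·(-3) = 1.
Scaling by 87 gives the particular solution (x, y) = (87, -261).
Subtracting 10·8 from x and adding 10·25 to y gives the tidier solution (7, -11).
Check: 25·7 + 8·(-11) = 175 − 88 = 87. ✓

x = 7, y = -11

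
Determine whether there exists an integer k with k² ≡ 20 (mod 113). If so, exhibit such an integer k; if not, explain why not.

No, no such integer exists.

Apply Euler's criterion with the prime 113: 20 is a quadratic residue iff 20^56 ≡ 1 (mod 113), and a non-residue iff it is ≡ −1.
Repeated squaring mod 113: 20^2 = 400 ≡ 61; 20^4 ≡ 61² = 3721 ≡ 105; 20^8 ≡ 105² = 11025 ≡ 64; 20^16 ≡ 64² = 4096 ≡ 28; 20^32 ≡ 28² = 784 ≡ 106.
Since 56 = 32 + 16 + 8, 20^56 ≡ 106 · 28 · 64; multiplying out mod 113: 106·28 = 2968 ≡ 30, then 30·64 = 1920 ≡ 112. Thus 20^56 ≡ 112 ≡ −1 (mod 113).
By Euler's criterion 20 is a quadratic non-residue mod 113: no k satisfies k² ≡ 20 (mod 113).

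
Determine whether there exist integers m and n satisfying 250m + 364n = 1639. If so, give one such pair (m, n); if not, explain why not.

Both 250 and 364 are divisible by gcd(250, 364) = 2, hence so is any combination 250m + 364n.
But 1639 is not a multiple of 2 (it leaves remainder 1).
Therefore 250m + 364n = 1639 has no solution in integers.

No such integers exist.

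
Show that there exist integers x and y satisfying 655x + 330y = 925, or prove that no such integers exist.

x = 13, y = -23

gcd(655, 330) = 5, and 5 divides 925, so integer solutions exist.
Dividing through by 5 reduces the equation to 131x + 66y = 185.
Euclidean algorithm: 131 = 1·66 + 65, 66 = 1·65 + 1, 65 = 65·1 + 0.
Working back up the chain: 1 = 66 − 1·65 = 66 − (131 − 1·66) = −131 + 2·66. So 131·(-1) + 66·2 = 1.
Scaling by 185 gives the particular solution (x, y) = (-185, 370).
Adding 3·66 to x and subtracting 3·131 from y gives the tidier solution (13, -23).
Indeed 655·13 + 330·(-23) = 8515 − 7590 = 925.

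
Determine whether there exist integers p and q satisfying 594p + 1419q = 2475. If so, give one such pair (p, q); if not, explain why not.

Since gcd(594, 1419) = 33 and 2475 = 33·75, Bézout's identity guarantees a solution.
Dividing through by 33 reduces the equation to 18p + 43q = 75.
Euclidean algorithm: 43 = 2·18 + 7, 18 = 2·7 + 4, 7 = 1·4 + 3, 4 = 1·3 + 1, 3 = 3·1 + 0.
Unwinding: 1 = 4 − 1·3 = 4 − (7 − 1·4) = −7 + 2·4 = −7 + 2·(18 − 2·7) = 2·18 − 5·7 = 2·18 − 5·(43 − 2·18) = −5·43 + 12·18, i.e. 18·12 + 43·(-5) = 1.
Multiplying through by 75: p = 12·75 = 900, q = (-5)·75 = -375 is a solution.
Shifting by a multiple of (43, −18) keeps it a solution: p = 900 − 20·43 = 40, q = -375 + 20·18 = -15.
Check: 594·40 + 1419·(-15) = 23760 − 21285 = 2475. ✓

p = 40, q = -15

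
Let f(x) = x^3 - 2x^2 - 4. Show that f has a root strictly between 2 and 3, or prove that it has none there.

f(2) = -4 and f(3) = 5, which have opposite signs.
f is continuous everywhere (it is a polynomial), in particular on [2, 3].
By the Intermediate Value Theorem, f takes the value 0 somewhere in the open interval.

Such a root exists.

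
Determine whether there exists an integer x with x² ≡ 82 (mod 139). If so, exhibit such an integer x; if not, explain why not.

139 is prime, so by Euler's criterion 82 is a square mod 139 iff 82^((139−1)/2) = 82^69 ≡ 1 (mod 139).
Repeated squaring mod 139: 82^2 = 6724 ≡ 52; 82^4 ≡ 52² = 2704 ≡ 63; 82^8 ≡ 63² = 3969 ≡ 77; 82^16 ≡ 77² = 5929 ≡ 91; 82^32 ≡ 91² = 8281 ≡ 80; 82^64 ≡ 80² = 6400 ≡ 6.
Since 69 = 64 + 4 + 1, 82^69 ≡ 6 · 63 · 82; multiplying out mod 139: 6·63 = 378 ≡ 100, then 100·82 = 8200 ≡ 138. Thus 82^69 ≡ 138 ≡ −1 (mod 139).
The value −1 means 82 is a non-residue modulo 139, so x² ≡ 82 (mod 139) is impossible.

No, no such integer exists.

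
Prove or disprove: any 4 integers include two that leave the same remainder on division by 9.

No; for instance {42, 43, 44, 45} is a counterexample.

Take the 4 consecutive integers 42, 43, 44, 45: their residues mod 9 are all distinct because 4 ≤ 9.
Hence this collection has no pair with equal remainders mod 9, disproving the claim.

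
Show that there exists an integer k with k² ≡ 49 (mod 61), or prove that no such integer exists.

k = 7

Take k = 7. Then 7² = 49, and since 0 ≤ 49 < 61 this is already reduced: 7² ≡ 49 (mod 61).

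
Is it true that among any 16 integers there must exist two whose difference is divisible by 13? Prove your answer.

Yes.

Each integer lies in one of the 13 residue classes modulo 13.
Since 16 > 13, two of the 16 integers must share a residue class by the pigeonhole principle; call them a and b.
Then a ≡ b (mod 13), i.e. 13 ∣ (a − b).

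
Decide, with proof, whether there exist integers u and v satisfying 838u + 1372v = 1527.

No such integers exist.

gcd(838, 1372) = 2, so every integer of the form 838u + 1372v is a multiple of 2.
However 1527 leaves remainder 1 on division by 2.
Therefore 838u + 1372v = 1527 has no solution in integers.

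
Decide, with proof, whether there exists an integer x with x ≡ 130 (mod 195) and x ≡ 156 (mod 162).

gcd(195, 162) = 3. If x ≡ 130 (mod 195) and x ≡ 156 (mod 162), then x ≡ 130 (mod 3) and x ≡ 156 (mod 3).
These are incompatible: 130 − 156 = -26 is not divisible by 3.
Hence the system has no solution.

No such integer exists.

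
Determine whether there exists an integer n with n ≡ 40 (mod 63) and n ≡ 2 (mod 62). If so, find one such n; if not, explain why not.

gcd(63, 62) = 1, so the Chinese Remainder Theorem guarantees exactly one residue class mod 3906 satisfying both.
Any solution of the first congruence is n = 40 + 63t; substituting into the second, 63t ≡ 2 − 40 ≡ 24 (mod 62).
63 ≡ 1 (mod 62), so this reads 1t ≡ 24 (mod 62). So t ≡ 24 (mod 62).
With t = 24: n = 40 + 63·24 = 1552.
Verify: 1552 = 24·63 + 40 and 1552 = 25·62 + 2. ✓

n = 1552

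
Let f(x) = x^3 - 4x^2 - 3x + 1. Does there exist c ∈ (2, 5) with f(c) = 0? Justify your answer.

Yes, f has a root in the interval.

f(2) = -13 and f(5) = 11, which have opposite signs.
As a polynomial, f is continuous on every closed interval.
The Intermediate Value Theorem then guarantees some c ∈ (2, 5) with f(c) = 0.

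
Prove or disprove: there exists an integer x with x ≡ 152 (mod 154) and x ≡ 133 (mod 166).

No such integer exists.

Reduce both congruences modulo 2, which divides 154 and 166: they say x ≡ 152 (mod 2) and x ≡ 133 (mod 2).
These are incompatible: 152 − 133 = 19 is not divisible by 2.
Hence the system has no solution.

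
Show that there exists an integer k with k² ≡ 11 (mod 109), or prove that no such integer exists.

Apply Euler's criterion with the prime 109: 11 is a quadratic residue iff 11^54 ≡ 1 (mod 109), and a non-residue iff it is ≡ −1.
Repeated squaring mod 109: 11^2 = 121 ≡ 12; 11^4 ≡ 12² = 144 ≡ 35; 11^8 ≡ 35² = 1225 ≡ 26; 11^16 ≡ 26² = 676 ≡ 22; 11^32 ≡ 22² = 484 ≡ 48.
Since 54 = 32 + 16 + 4 + 2, 11^54 ≡ 48 · 22 · 35 · 12; multiplying out mod 109: 48·22 = 1056 ≡ 75, then 75·35 = 2625 ≡ 9, then 9·12 = 108 ≡ 108. Thus 11^54 ≡ 108 ≡ −1 (mod 109).
By Euler's criterion 11 is a quadratic non-residue mod 109: no k satisfies k² ≡ 11 (mod 109).

No, no such integer exists.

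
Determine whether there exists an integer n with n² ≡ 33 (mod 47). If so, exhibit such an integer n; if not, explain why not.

No, no such integer exists.

Apply Euler's criterion with the prime 47: 33 is a quadratic residue iff 33^23 ≡ 1 (mod 47), and a non-residue iff it is ≡ −1.
Squaring successively (mod 47): 33^2 = 1089 ≡ 8; 33^4 ≡ 8² = 64 ≡ 17; 33^8 ≡ 17² = 289 ≡ 7; 33^16 ≡ 7² = 49 ≡ 2.
Since 23 = 16 + 4 + 2 + 1, 33^23 ≡ 2 · 17 · 8 · 33; multiplying out mod 47: 2·17 = 34 ≡ 34, then 34·8 = 272 ≡ 37, then 37·33 = 1221 ≡ 46. Thus 33^23 ≡ 46 ≡ −1 (mod 47).
The value −1 means 33 is a non-residue modulo 47, so n² ≡ 33 (mod 47) is impossible.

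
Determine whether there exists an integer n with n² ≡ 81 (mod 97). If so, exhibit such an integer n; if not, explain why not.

n = 9

Take n = 9. Then 9² = 81, and since 0 ≤ 81 < 97 this is already reduced: 9² ≡ 81 (mod 97).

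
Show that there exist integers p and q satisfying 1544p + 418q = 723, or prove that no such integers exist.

No, no such integers exist.

Both 1544 and 418 are divisible by gcd(1544, 418) = 2, hence so is any combination 1544p + 418q.
But 723 is not a multiple of 2 (it leaves remainder 1).
Hence no integers p, q satisfy the equation.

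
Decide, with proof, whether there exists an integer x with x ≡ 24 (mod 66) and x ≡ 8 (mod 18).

Reduce both congruences modulo 6, which divides 66 and 18: they say x ≡ 24 (mod 6) and x ≡ 8 (mod 6).
But 24 mod 6 = 0 while 8 mod 6 = 2, a contradiction.
Therefore no such x exists.

There is no such integer.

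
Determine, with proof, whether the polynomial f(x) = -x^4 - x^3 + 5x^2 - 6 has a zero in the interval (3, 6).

The endpoint values f(3) = -69 and f(6) = -1338 are both negative. Claim: f(x) < 0 for every x in (3, 6).
Shift to the endpoint 3: with x = 3 + u (0 < u < 3), one computes f(3 + u) = -u^4 - 13u^3 - 58u^2 - 105u - 69.
All 5 nonzero coefficients of this polynomial in u are negative; hence for u > 0 the value is a sum of negative terms (the constant -69 among them).
So f is strictly negative on (3, 6); no root exists in the interval.

f has no root in that interval.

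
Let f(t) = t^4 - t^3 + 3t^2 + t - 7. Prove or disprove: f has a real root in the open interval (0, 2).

f(0) = -7 and f(2) = 15, which have opposite signs.
As a polynomial, f is continuous on every closed interval.
By the Intermediate Value Theorem f must vanish at some point of (0, 2).

Such a root exists.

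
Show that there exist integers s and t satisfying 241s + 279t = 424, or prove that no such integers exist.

s = 121, t = -103

Since gcd(241, 279) = 1, every integer is an integer combination of 241 and 279.
Dividing repeatedly: 279 = 1·241 + 38, 241 = 6·38 + 13, 38 = 2·13 + 12, 13 = 1·12 + 1, 12 = 12·1 + 0.
Working back up the chain: 1 = 13 − 1·12 = 13 − (38 − 2·13) = −38 + 3·13 = −38 + 3·(241 − 6·38) = 3·241 − 19·38 = 3·241 − 19·(279 − 1·241) = −19·279 + 22·241. So 241·22 + 279·(-19) = 1.
Times 424: 241·9328 + 279·(-8056) = 424, so (9328, -8056) solves it.
Subtracting 33·279 from s and adding 33·241 to t gives the tidier solution (121, -103).
Indeed 241·121 + 279·(-103) = 29161 − 28737 = 424.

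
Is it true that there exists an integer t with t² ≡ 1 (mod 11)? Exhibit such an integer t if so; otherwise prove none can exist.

t = 1

Take t = 1. Then 1² = 1, and since 0 ≤ 1 < 11 this is already reduced: 1² ≡ 1 (mod 11).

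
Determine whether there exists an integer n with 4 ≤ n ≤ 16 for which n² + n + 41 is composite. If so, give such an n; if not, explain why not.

The values for n = 4, 5, …, 16 are 61, 71, 83, 97, 113, 131, 151, 173, 197, 223, 251, 281, 313, and each of these is prime.
So no value in the range makes the expression composite.

There is no such integer n in that range.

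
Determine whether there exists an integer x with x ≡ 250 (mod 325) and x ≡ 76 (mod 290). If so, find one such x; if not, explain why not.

Reduce both congruences modulo 5, which divides 325 and 290: they say x ≡ 250 (mod 5) and x ≡ 76 (mod 5).
However 250 ≡ 0 and 76 ≡ 1 (mod 5), and 0 ≠ 1.
So no integer satisfies both congruences.

No, no such integer exists.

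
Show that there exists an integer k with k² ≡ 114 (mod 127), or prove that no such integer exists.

There is no such integer.

Apply Euler's criterion with the prime 127: 114 is a quadratic residue iff 114^63 ≡ 1 (mod 127), and a non-residue iff it is ≡ −1.
Repeated squaring mod 127: 114^2 = 12996 ≡ 42; 114^4 ≡ 42² = 1764 ≡ 113; 114^8 ≡ 113² = 12769 ≡ 69; 114^16 ≡ 69² = 4761 ≡ 62; 114^32 ≡ 62² = 3844 ≡ 34.
Since 63 = 32 + 16 + 8 + 4 + 2 + 1, 114^63 ≡ 34 · 62 · 69 · 113 · 42 · 114; multiplying out mod 127: 34·62 = 2108 ≡ 76, then 76·69 = 5244 ≡ 37, then 37·113 = 4181 ≡ 117, then 117·42 = 4914 ≡ 88, then 88·114 = 10032 ≡ 126. Thus 114^63 ≡ 126 ≡ −1 (mod 127).
The value −1 means 114 is a non-residue modulo 127, so k² ≡ 114 (mod 127) is impossible.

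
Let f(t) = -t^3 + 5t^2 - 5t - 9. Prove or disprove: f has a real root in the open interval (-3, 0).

Such a root exists.

f(-3) = 78 and f(0) = -9, which have opposite signs.
Since f is a polynomial it is continuous on [-3, 0].
By the Intermediate Value Theorem, f takes the value 0 somewhere in the open interval.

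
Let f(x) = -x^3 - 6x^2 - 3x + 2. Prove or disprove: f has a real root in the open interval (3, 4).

No.

The endpoint values f(3) = -88 and f(4) = -170 are both negative. Claim: f(x) < 0 for every x in (3, 4).
Shift to the endpoint 3: with x = 3 + u (0 < u < 1), one computes f(3 + u) = -u^3 - 15u^2 - 66u - 88.
The nonzero coefficients here are all negative, so for u > 0 every term is negative (or zero), and the constant term -88 is strictly negative.
So f is strictly negative on (3, 4); no root exists in the interval.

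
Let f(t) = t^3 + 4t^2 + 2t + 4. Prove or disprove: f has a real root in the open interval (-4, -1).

f(-4) = -4 and f(-1) = 5, which have opposite signs.
f is continuous everywhere (it is a polynomial), in particular on [-4, -1].
By the Intermediate Value Theorem f must vanish at some point of (-4, -1).

Yes, f has a root in the interval.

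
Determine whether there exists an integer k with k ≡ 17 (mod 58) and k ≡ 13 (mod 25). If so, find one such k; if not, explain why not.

k = 713

The moduli 58 and 25 are coprime, so by the Chinese Remainder Theorem a unique solution modulo 1450 exists.
Any solution of the first congruence is k = 17 + 58t; substituting into the second, 58t ≡ 13 − 17 ≡ 21 (mod 25).
58 ≡ 8 (mod 25), so this reads 8t ≡ 21 (mod 25). Since 8·22 = 176 = 7·25 + 1, the inverse of 8 mod 25 is 22.
Multiplying by 22: t ≡ 22·21 = 462 ≡ 12 (mod 25).
Taking t = 12 gives k = 17 + 58·12 = 713.
Verify: 713 = 12·58 + 17 and 713 = 28·25 + 13. ✓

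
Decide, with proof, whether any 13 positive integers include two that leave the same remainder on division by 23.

No; for instance {31, 32, 33, 34, 35, 36, 37, 38, 39, 40, 41, 42, 43} is a counterexample.

Try 13 consecutive integers, 31, 32, …, 43. Their remainders mod 23 are 8, 9, 10, 11, 12, 13, 14, 15, 16, 17, 18, 19, 20 — pairwise different, as any 13 ≤ 23 consecutive integers have distinct residues.
So no two of them leave the same remainder on division by 23; the claim fails for this set.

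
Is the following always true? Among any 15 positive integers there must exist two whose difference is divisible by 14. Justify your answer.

Yes, this is always true.

Partition the integers by their residue mod 14; there are 14 classes.
Since 15 > 14, two of the 15 integers must share a residue class by the pigeonhole principle; call them a and b.
Then a ≡ b (mod 14), i.e. 14 ∣ (a − b).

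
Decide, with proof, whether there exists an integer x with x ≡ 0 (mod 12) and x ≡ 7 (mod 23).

x = 168

Since 12 and 23 share no common factor, CRT says the pair of congruences has a solution (unique mod 276).
Any solution of the first congruence is x = 0 + 12t; substituting into the second, 12t ≡ 7 − 0 ≡ 7 (mod 23).
Invert 12 mod 23 by the Euclidean algorithm: 23 = 1·12 + 11, 12 = 1·11 + 1, 11 = 11·1 + 0; back-substituting, 1 = 12 − 1·11 = 12 − (23 − 1·12) = −23 + 2·12. Hence 12·2 ≡ 1, so 12⁻¹ ≡ 2 (mod 23).
Therefore t ≡ 2·7 = 14 (mod 23).
With t = 14: x = 0 + 12·14 = 168.
Indeed 168 ≡ 0 (mod 12) and 168 ≡ 7 (mod 23).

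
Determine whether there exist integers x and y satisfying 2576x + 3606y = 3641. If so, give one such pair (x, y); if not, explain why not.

No such integers exist.

Any value of 2576x + 3606y is a multiple of gcd(2576, 3606) = 2.
But 3641 is not a multiple of 2 (it leaves remainder 1).
Hence no integers x, y satisfy the equation.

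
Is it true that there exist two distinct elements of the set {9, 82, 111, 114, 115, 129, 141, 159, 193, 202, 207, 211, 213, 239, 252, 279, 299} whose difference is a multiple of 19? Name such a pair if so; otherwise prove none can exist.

No, no such pair exists.

Reduce each element modulo 19: 9↦9, 82↦6, 111↦16, 114↦0, 115↦1, 129↦15, 141↦8, 159↦7, 193↦3, 202↦12, 207↦17, 211↦2, 213↦4, 239↦11, 252↦5, 279↦13, 299↦14.
All 17 residues are distinct, so no two elements differ by a multiple of 19.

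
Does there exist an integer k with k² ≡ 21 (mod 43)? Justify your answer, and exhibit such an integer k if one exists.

k = 35

Take k = 35. Then 35² = 1225 = 28·43 + 21, so 35² ≡ 21 (mod 43).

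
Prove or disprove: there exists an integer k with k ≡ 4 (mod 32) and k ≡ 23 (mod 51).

Since 32 and 51 share no common factor, CRT says the pair of congruences has a solution (unique mod 1632).
Write k = 4 + 32t and require 4 + 32t ≡ 23 (mod 51), i.e. 32t ≡ 19 (mod 51).
Note 32·8 = 256 ≡ 1 (mod 51) (as 256 − 1 = 5·51), so 32⁻¹ ≡ 8.
Therefore t ≡ 8·19 = 152 ≡ 50 (mod 51).
Taking t = 50 gives k = 4 + 32·50 = 1604.
Indeed 1604 ≡ 4 (mod 32) and 1604 ≡ 23 (mod 51).

k = 1604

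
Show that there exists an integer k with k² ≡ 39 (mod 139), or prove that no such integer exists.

No, no such integer exists.

139 is prime, so by Euler's criterion 39 is a square mod 139 iff 39^((139−1)/2) = 39^69 ≡ 1 (mod 139).
Repeated squaring mod 139: 39^2 = 1521 ≡ 131; 39^4 ≡ 131² = 17161 ≡ 64; 39^8 ≡ 64² = 4096 ≡ 65; 39^16 ≡ 65² = 4225 ≡ 55; 39^32 ≡ 55² = 3025 ≡ 106; 39^64 ≡ 106² = 11236 ≡ 116.
Since 69 = 64 + 4 + 1, 39^69 ≡ 116 · 64 · 39; multiplying out mod 139: 116·64 = 7424 ≡ 57, then 57·39 = 2223 ≡ 138. Thus 39^69 ≡ 138 ≡ −1 (mod 139).
By Euler's criterion 39 is a quadratic non-residue mod 139: no k satisfies k² ≡ 39 (mod 139).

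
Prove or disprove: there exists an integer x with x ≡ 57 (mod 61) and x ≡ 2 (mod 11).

x = 57

The moduli 61 and 11 are coprime, so by the Chinese Remainder Theorem a unique solution modulo 671 exists.
Write x = 57 + 61t and require 57 + 61t ≡ 2 (mod 11), i.e. 61t ≡ 0 (mod 11).
61 ≡ 6 (mod 11), so this reads 6t ≡ 0 (mod 11). t = 0 satisfies this.
Taking t = 0 gives x = 57 + 61·0 = 57.
Indeed 57 ≡ 57 (mod 61) and 57 ≡ 2 (mod 11).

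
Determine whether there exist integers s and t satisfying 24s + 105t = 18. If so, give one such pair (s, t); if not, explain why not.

gcd(24, 105) = 3, and 3 divides 18, so integer solutions exist.
Dividing through by 3 reduces the equation to 8s + 35t = 6.
Euclidean algorithm: 35 = 4·8 + 3, 8 = 2·3 + 2, 3 = 1·2 + 1, 2 = 2·1 + 0.
Unwinding: 1 = 3 − 1·2 = 3 − (8 − 2·3) = −8 + 3·3 = −8 + 3·(35 − 4·8) = 3·35 − 13·8, i.e. 8·(-13) + 35·3 = 1.
Times 6: 8·(-78) + 35·18 = 6, so (-78, 18) solves it.
The general solution is s = -78 + 35k, t = 18 − 8k; taking k = 3 gives the smaller pair s = 27, t = -6.
Indeed 24·27 + 105·(-6) = 648 − 630 = 18.

s = 27, t = -6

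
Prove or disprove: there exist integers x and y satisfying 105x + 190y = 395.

x = 11, y = -4

Every value of 105x + 190y is a multiple of gcd(105, 190) = 5; since 5 ∣ 395, solutions exist.
Dividing through by 5 reduces the equation to 21x + 38y = 79.
Run the Euclidean algorithm on 38 and 21: 38 = 1·21 + 17, 21 = 1·17 + 4, 17 = 4·4 + 1, 4 = 4·1 + 0.
Back-substituting, 1 = 17 − 4·4 = 17 − 4·(21 − 1·17) = −4·21 + 5·17 = −4·21 + 5·(38 − 1·21) = 5·38 − 9·21; that is, 21·(-9) + 38·5 = 1.
Times 79: 21·(-711) + 38·395 = 79, so (-711, 395) solves it.
Shifting by a multiple of (38, −21) keeps it a solution: x = -711 + 19·38 = 11, y = 395 − 19·21 = -4.
Check: 105·11 + 190·(-4) = 1155 − 760 = 395. ✓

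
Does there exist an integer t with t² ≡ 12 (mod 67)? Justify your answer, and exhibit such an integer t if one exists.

No, no such integer exists.

Apply Euler's criterion with the prime 67: 12 is a quadratic residue iff 12^33 ≡ 1 (mod 67), and a non-residue iff it is ≡ −1.
Squaring successively (mod 67): 12^2 = 144 ≡ 10; 12^4 ≡ 10² = 100 ≡ 33; 12^8 ≡ 33² = 1089 ≡ 17; 12^16 ≡ 17² = 289 ≡ 21; 12^32 ≡ 21² = 441 ≡ 39.
Since 33 = 32 + 1, 12^33 ≡ 39 · 12; multiplying out mod 67: 39·12 = 468 ≡ 66. Thus 12^33 ≡ 66 ≡ −1 (mod 67).
The value −1 means 12 is a non-residue modulo 67, so t² ≡ 12 (mod 67) is impossible.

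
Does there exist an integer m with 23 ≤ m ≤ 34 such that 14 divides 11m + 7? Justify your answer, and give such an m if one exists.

There is no such integer m in that range.

The values of 11m + 7 for m = 23, 24, …, 34 are 260, 271, 282, 293, 304, 315, 326, 337, 348, 359, 370, 381; reduced mod 14 these are 8, 5, 2, 13, 10, 7, 4, 1, 12, 9, 6, 3.
The residue 0 does not occur, so no m in [23, 34] makes 11m + 7 a multiple of 14.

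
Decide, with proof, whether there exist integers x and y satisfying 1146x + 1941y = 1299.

gcd(1146, 1941) = 3, and 3 divides 1299, so integer solutions exist.
Dividing through by 3 reduces the equation to 382x + 647y = 433.
Euclidean algorithm: 647 = 1·382 + 265, 382 = 1·265 + 117, 265 = 2·117 + 31, 117 = 3·31 + 24, 31 = 1·24 + 7, 24 = 3·7 + 3, 7 = 2·3 + 1, 3 = 3·1 + 0.
Working back up the chain: 1 = 7 − 2·3 = 7 − 2·(24 − 3·7) = −2·24 + 7·7 = −2·24 + 7·(31 − 1·24) = 7·31 − 9·24 = 7·31 − 9·(117 − 3·31) = −9·117 + 34·31 = −9·117 + 34·(265 − 2·117) = 34·265 − 77·117 = 34·265 − 77·(382 − 1·265) = −77·382 + 111·265 = −77·382 + 111·(647 − 1·382) = 111·647 − 188·382. So 382·(-188) + 647·111 = 1.
Scaling by 433 gives the particular solution (x, y) = (-81404, 48063).
Adding 126·647 to x and subtracting 126·382 from y gives the tidier solution (118, -69).
Check: 1146·118 + 1941·(-69) = 135228 − 133929 = 1299. ✓

x = 118, y = -69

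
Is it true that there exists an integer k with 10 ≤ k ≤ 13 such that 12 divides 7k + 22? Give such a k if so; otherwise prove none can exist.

No, no such integer k in that range exists.

The values of 7k + 22 for k = 10, 11, 12, 13 are 92, 99, 106, 113; reduced mod 12 these are 8, 3, 10, 5.
None is 0, so 12 never divides 7k + 22 on this range.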